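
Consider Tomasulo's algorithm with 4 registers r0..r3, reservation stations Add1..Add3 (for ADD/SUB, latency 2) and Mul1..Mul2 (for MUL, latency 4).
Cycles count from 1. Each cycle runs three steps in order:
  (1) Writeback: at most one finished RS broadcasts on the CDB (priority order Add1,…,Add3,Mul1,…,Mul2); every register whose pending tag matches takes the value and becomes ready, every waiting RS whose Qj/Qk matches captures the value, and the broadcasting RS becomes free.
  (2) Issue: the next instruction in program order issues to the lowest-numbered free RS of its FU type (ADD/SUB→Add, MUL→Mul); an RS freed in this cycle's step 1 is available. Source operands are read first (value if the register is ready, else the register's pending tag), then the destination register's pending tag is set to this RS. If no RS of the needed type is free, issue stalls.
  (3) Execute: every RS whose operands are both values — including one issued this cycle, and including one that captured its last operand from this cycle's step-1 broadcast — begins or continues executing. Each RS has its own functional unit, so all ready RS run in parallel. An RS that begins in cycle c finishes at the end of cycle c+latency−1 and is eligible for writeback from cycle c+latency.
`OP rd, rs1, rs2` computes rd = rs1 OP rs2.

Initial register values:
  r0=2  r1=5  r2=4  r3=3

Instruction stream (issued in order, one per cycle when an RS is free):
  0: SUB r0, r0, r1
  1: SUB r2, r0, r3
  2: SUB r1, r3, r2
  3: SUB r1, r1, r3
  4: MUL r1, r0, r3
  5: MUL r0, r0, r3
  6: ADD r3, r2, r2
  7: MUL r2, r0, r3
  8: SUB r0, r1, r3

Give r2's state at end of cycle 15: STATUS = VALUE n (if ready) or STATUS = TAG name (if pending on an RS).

STATUS = TAG Mul1

  c1: issue SUB r0<-Add1  regs: r0:Add1,r1:5,r2:4,r3:3
  c2: issue SUB r2<-Add2  regs: r0:Add1,r1:5,r2:Add2,r3:3
  c3: CDB Add1=-3; issue SUB r1<-Add1  regs: r0:-3,r1:Add1,r2:Add2,r3:3
  c4: issue SUB r1<-Add3  regs: r0:-3,r1:Add3,r2:Add2,r3:3
  c5: CDB Add2=-6; issue MUL r1<-Mul1  regs: r0:-3,r1:Mul1,r2:-6,r3:3
  c6: issue MUL r0<-Mul2  regs: r0:Mul2,r1:Mul1,r2:-6,r3:3
  c7: CDB Add1=9; issue ADD r3<-Add1  regs: r0:Mul2,r1:Mul1,r2:-6,r3:Add1
  c8: stall  regs: r0:Mul2,r1:Mul1,r2:-6,r3:Add1
  c9: CDB Add1=-12; stall  regs: r0:Mul2,r1:Mul1,r2:-6,r3:-12
  c10: CDB Add3=6; stall  regs: r0:Mul2,r1:Mul1,r2:-6,r3:-12
  c11: CDB Mul1=-9; issue MUL r2<-Mul1  regs: r0:Mul2,r1:-9,r2:Mul1,r3:-12
  c12: CDB Mul2=-9; issue SUB r0<-Add1  regs: r0:Add1,r1:-9,r2:Mul1,r3:-12
  c13: -  regs: r0:Add1,r1:-9,r2:Mul1,r3:-12
  c14: CDB Add1=3  regs: r0:3,r1:-9,r2:Mul1,r3:-12
  c15: -  regs: r0:3,r1:-9,r2:Mul1,r3:-12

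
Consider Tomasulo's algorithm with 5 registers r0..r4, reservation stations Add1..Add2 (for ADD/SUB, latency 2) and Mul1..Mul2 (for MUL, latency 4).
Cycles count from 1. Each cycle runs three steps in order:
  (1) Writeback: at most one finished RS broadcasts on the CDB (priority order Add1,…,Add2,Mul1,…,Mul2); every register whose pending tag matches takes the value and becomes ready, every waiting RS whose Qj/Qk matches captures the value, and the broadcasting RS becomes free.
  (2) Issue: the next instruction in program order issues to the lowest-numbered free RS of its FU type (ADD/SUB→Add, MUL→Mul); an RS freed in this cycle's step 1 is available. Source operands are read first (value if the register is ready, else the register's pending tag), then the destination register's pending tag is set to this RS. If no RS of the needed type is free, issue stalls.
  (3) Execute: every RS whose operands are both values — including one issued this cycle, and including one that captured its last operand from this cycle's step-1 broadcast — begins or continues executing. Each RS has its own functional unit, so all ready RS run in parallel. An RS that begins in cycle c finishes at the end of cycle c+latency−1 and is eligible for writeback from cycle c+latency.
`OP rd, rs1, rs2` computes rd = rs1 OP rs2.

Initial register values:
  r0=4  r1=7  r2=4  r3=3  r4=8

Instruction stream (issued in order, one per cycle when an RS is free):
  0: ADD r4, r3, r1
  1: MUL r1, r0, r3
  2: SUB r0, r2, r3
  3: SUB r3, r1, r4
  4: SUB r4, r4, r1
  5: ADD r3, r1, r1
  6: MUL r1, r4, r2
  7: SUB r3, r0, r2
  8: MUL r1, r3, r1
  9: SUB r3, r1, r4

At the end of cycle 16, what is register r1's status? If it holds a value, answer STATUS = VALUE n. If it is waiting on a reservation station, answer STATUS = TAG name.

STATUS = TAG Mul2

cycle 1: issue ADD r4<-Add1 // r0:4,r1:7,r2:4,r3:3,r4:Add1
cycle 2: issue MUL r1<-Mul1 // r0:4,r1:Mul1,r2:4,r3:3,r4:Add1
cycle 3: CDB Add1=10; issue SUB r0<-Add1 // r0:Add1,r1:Mul1,r2:4,r3:3,r4:10
cycle 4: issue SUB r3<-Add2 // r0:Add1,r1:Mul1,r2:4,r3:Add2,r4:10
cycle 5: CDB Add1=1; issue SUB r4<-Add1 // r0:1,r1:Mul1,r2:4,r3:Add2,r4:Add1
cycle 6: CDB Mul1=12; stall // r0:1,r1:12,r2:4,r3:Add2,r4:Add1
cycle 7: stall // r0:1,r1:12,r2:4,r3:Add2,r4:Add1
cycle 8: CDB Add1=-2; issue ADD r3<-Add1 // r0:1,r1:12,r2:4,r3:Add1,r4:-2
cycle 9: CDB Add2=2; issue MUL r1<-Mul1 // r0:1,r1:Mul1,r2:4,r3:Add1,r4:-2
cycle 10: CDB Add1=24; issue SUB r3<-Add1 // r0:1,r1:Mul1,r2:4,r3:Add1,r4:-2
cycle 11: issue MUL r1<-Mul2 // r0:1,r1:Mul2,r2:4,r3:Add1,r4:-2
cycle 12: CDB Add1=-3; issue SUB r3<-Add1 // r0:1,r1:Mul2,r2:4,r3:Add1,r4:-2
cycle 13: CDB Mul1=-8 // r0:1,r1:Mul2,r2:4,r3:Add1,r4:-2
cycle 14: - // r0:1,r1:Mul2,r2:4,r3:Add1,r4:-2
cycle 15: - // r0:1,r1:Mul2,r2:4,r3:Add1,r4:-2
cycle 16: - // r0:1,r1:Mul2,r2:4,r3:Add1,r4:-2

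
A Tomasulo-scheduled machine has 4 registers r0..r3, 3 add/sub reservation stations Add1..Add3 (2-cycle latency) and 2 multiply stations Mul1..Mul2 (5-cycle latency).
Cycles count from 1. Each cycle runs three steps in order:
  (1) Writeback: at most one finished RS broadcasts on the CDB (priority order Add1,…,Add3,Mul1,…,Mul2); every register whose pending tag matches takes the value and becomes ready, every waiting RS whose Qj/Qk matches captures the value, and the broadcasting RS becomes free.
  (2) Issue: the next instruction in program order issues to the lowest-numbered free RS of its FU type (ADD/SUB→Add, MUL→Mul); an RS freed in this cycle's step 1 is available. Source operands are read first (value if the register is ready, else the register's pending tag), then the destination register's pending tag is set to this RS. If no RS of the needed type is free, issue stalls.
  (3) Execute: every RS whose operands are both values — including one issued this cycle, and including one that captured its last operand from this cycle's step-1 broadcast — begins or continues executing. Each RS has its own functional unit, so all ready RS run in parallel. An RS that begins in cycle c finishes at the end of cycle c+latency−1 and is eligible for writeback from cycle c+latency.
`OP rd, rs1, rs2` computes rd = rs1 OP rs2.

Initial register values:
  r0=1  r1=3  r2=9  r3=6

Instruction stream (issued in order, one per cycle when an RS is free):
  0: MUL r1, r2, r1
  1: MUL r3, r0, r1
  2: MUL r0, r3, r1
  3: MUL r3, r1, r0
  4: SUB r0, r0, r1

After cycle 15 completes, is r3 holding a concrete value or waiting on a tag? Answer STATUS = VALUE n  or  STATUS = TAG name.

  c1: issue MUL r1<-Mul1  regs: r0:1,r1:Mul1,r2:9,r3:6
  c2: issue MUL r3<-Mul2  regs: r0:1,r1:Mul1,r2:9,r3:Mul2
  c3: stall  regs: r0:1,r1:Mul1,r2:9,r3:Mul2
  c4: stall  regs: r0:1,r1:Mul1,r2:9,r3:Mul2
  c5: stall  regs: r0:1,r1:Mul1,r2:9,r3:Mul2
  c6: CDB Mul1=27; issue MUL r0<-Mul1  regs: r0:Mul1,r1:27,r2:9,r3:Mul2
  c7: stall  regs: r0:Mul1,r1:27,r2:9,r3:Mul2
  c8: stall  regs: r0:Mul1,r1:27,r2:9,r3:Mul2
  c9: stall  regs: r0:Mul1,r1:27,r2:9,r3:Mul2
  c10: stall  regs: r0:Mul1,r1:27,r2:9,r3:Mul2
  c11: CDB Mul2=27; issue MUL r3<-Mul2  regs: r0:Mul1,r1:27,r2:9,r3:Mul2
  c12: issue SUB r0<-Add1  regs: r0:Add1,r1:27,r2:9,r3:Mul2
  c13: -  regs: r0:Add1,r1:27,r2:9,r3:Mul2
  c14: -  regs: r0:Add1,r1:27,r2:9,r3:Mul2
  c15: -  regs: r0:Add1,r1:27,r2:9,r3:Mul2

STATUS = TAG Mul2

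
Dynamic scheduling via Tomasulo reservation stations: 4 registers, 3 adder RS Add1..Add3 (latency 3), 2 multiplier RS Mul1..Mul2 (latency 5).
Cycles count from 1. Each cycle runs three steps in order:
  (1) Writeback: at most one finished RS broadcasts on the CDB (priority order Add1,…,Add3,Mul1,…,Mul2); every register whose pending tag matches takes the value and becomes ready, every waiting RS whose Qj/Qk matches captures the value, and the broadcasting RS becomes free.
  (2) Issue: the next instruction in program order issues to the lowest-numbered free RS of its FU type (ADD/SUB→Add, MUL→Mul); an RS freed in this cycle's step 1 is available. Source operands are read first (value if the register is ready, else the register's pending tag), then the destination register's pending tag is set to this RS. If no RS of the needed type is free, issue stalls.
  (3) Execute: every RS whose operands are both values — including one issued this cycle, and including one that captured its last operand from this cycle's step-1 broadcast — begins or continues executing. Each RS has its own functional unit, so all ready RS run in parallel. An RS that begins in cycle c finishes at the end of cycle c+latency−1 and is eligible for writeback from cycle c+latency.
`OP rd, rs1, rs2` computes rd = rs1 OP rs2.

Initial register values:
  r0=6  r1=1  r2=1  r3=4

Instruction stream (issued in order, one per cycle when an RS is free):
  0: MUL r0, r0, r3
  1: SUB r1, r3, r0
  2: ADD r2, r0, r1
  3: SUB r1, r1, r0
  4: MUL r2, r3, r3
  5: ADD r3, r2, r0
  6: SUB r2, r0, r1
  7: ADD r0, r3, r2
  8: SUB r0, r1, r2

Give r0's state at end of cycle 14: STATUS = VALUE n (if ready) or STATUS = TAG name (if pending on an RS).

STATUS = TAG Add3

c1: issue MUL r0<-Mul1 | r0:Mul1,r1:1,r2:1,r3:4
c2: issue SUB r1<-Add1 | r0:Mul1,r1:Add1,r2:1,r3:4
c3: issue ADD r2<-Add2 | r0:Mul1,r1:Add1,r2:Add2,r3:4
c4: issue SUB r1<-Add3 | r0:Mul1,r1:Add3,r2:Add2,r3:4
c5: issue MUL r2<-Mul2 | r0:Mul1,r1:Add3,r2:Mul2,r3:4
c6: CDB Mul1=24; stall | r0:24,r1:Add3,r2:Mul2,r3:4
c7: stall | r0:24,r1:Add3,r2:Mul2,r3:4
c8: stall | r0:24,r1:Add3,r2:Mul2,r3:4
c9: CDB Add1=-20; issue ADD r3<-Add1 | r0:24,r1:Add3,r2:Mul2,r3:Add1
c10: CDB Mul2=16; stall | r0:24,r1:Add3,r2:16,r3:Add1
c11: stall | r0:24,r1:Add3,r2:16,r3:Add1
c12: CDB Add2=4; issue SUB r2<-Add2 | r0:24,r1:Add3,r2:Add2,r3:Add1
c13: CDB Add1=40; issue ADD r0<-Add1 | r0:Add1,r1:Add3,r2:Add2,r3:40
c14: CDB Add3=-44; issue SUB r0<-Add3 | r0:Add3,r1:-44,r2:Add2,r3:40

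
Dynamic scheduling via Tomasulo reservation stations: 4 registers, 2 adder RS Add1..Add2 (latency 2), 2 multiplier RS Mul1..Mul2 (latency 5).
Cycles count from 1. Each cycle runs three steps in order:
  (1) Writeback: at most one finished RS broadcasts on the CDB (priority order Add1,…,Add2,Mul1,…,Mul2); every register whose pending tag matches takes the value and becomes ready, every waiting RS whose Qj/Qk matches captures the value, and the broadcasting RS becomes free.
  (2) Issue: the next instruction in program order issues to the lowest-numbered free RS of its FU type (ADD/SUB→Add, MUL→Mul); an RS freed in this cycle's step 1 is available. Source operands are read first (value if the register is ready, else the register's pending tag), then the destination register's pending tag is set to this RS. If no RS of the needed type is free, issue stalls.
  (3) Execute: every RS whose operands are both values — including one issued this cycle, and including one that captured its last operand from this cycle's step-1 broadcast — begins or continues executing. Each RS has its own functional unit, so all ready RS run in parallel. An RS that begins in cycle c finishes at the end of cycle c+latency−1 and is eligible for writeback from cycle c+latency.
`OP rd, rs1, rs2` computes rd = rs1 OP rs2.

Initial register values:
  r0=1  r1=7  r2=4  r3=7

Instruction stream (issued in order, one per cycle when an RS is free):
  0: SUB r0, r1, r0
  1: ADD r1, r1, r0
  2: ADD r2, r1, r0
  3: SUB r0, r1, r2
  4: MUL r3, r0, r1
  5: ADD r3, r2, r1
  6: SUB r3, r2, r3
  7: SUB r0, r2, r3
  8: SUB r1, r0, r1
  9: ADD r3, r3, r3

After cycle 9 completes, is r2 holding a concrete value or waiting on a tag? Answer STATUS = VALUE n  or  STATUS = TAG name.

cycle 1: issue SUB r0<-Add1 // r0:Add1,r1:7,r2:4,r3:7
cycle 2: issue ADD r1<-Add2 // r0:Add1,r1:Add2,r2:4,r3:7
cycle 3: CDB Add1=6; issue ADD r2<-Add1 // r0:6,r1:Add2,r2:Add1,r3:7
cycle 4: stall // r0:6,r1:Add2,r2:Add1,r3:7
cycle 5: CDB Add2=13; issue SUB r0<-Add2 // r0:Add2,r1:13,r2:Add1,r3:7
cycle 6: issue MUL r3<-Mul1 // r0:Add2,r1:13,r2:Add1,r3:Mul1
cycle 7: CDB Add1=19; issue ADD r3<-Add1 // r0:Add2,r1:13,r2:19,r3:Add1
cycle 8: stall // r0:Add2,r1:13,r2:19,r3:Add1
cycle 9: CDB Add1=32; issue SUB r3<-Add1 // r0:Add2,r1:13,r2:19,r3:Add1

STATUS = VALUE 19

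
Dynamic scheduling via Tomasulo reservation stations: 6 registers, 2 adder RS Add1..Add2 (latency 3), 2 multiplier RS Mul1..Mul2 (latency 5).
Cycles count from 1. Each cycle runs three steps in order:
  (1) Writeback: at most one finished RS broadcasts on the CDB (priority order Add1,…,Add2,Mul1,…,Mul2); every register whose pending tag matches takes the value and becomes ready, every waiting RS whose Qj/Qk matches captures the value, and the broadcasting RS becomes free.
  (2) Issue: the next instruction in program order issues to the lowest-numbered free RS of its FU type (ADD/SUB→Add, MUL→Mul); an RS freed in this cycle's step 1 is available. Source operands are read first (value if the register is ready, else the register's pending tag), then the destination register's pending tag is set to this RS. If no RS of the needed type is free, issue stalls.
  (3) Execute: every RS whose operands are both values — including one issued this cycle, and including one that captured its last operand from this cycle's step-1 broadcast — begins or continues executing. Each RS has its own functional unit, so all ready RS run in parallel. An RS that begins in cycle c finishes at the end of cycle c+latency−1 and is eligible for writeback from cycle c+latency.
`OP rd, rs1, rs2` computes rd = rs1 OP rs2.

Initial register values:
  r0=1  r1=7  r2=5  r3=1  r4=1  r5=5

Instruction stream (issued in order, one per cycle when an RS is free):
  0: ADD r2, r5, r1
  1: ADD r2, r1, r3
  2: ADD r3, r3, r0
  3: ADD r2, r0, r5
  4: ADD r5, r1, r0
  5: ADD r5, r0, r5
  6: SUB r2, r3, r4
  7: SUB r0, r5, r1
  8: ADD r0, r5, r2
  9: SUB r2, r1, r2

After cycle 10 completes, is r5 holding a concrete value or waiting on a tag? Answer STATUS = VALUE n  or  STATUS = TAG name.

  c1: issue ADD r2<-Add1  regs: r0:1,r1:7,r2:Add1,r3:1,r4:1,r5:5
  c2: issue ADD r2<-Add2  regs: r0:1,r1:7,r2:Add2,r3:1,r4:1,r5:5
  c3: stall  regs: r0:1,r1:7,r2:Add2,r3:1,r4:1,r5:5
  c4: CDB Add1=12; issue ADD r3<-Add1  regs: r0:1,r1:7,r2:Add2,r3:Add1,r4:1,r5:5
  c5: CDB Add2=8; issue ADD r2<-Add2  regs: r0:1,r1:7,r2:Add2,r3:Add1,r4:1,r5:5
  c6: stall  regs: r0:1,r1:7,r2:Add2,r3:Add1,r4:1,r5:5
  c7: CDB Add1=2; issue ADD r5<-Add1  regs: r0:1,r1:7,r2:Add2,r3:2,r4:1,r5:Add1
  c8: CDB Add2=6; issue ADD r5<-Add2  regs: r0:1,r1:7,r2:6,r3:2,r4:1,r5:Add2
  c9: stall  regs: r0:1,r1:7,r2:6,r3:2,r4:1,r5:Add2
  c10: CDB Add1=8; issue SUB r2<-Add1  regs: r0:1,r1:7,r2:Add1,r3:2,r4:1,r5:Add2

STATUS = TAG Add2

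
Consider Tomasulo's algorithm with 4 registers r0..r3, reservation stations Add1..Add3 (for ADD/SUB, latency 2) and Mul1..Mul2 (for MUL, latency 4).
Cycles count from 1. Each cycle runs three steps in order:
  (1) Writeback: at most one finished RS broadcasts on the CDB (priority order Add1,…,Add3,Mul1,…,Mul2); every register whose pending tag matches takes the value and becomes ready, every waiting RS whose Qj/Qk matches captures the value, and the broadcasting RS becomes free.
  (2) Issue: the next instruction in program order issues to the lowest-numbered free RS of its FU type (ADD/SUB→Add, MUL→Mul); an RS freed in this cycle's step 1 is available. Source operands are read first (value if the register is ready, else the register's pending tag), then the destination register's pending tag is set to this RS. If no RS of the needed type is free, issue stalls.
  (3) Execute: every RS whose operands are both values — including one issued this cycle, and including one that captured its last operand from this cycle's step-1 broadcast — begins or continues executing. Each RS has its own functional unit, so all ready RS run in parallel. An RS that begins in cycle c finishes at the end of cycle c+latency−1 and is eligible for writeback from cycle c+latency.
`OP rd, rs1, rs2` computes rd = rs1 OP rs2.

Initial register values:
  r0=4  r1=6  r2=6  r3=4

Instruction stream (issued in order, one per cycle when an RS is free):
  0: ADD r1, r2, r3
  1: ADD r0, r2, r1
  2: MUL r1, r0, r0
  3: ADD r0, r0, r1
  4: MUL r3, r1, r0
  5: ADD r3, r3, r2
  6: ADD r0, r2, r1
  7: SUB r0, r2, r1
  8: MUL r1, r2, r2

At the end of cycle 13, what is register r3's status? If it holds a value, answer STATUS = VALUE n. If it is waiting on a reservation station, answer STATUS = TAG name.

STATUS = TAG Add2

c1: issue ADD r1<-Add1 | r0:4,r1:Add1,r2:6,r3:4
c2: issue ADD r0<-Add2 | r0:Add2,r1:Add1,r2:6,r3:4
c3: CDB Add1=10; issue MUL r1<-Mul1 | r0:Add2,r1:Mul1,r2:6,r3:4
c4: issue ADD r0<-Add1 | r0:Add1,r1:Mul1,r2:6,r3:4
c5: CDB Add2=16; issue MUL r3<-Mul2 | r0:Add1,r1:Mul1,r2:6,r3:Mul2
c6: issue ADD r3<-Add2 | r0:Add1,r1:Mul1,r2:6,r3:Add2
c7: issue ADD r0<-Add3 | r0:Add3,r1:Mul1,r2:6,r3:Add2
c8: stall | r0:Add3,r1:Mul1,r2:6,r3:Add2
c9: CDB Mul1=256; stall | r0:Add3,r1:256,r2:6,r3:Add2
c10: stall | r0:Add3,r1:256,r2:6,r3:Add2
c11: CDB Add1=272; issue SUB r0<-Add1 | r0:Add1,r1:256,r2:6,r3:Add2
c12: CDB Add3=262; issue MUL r1<-Mul1 | r0:Add1,r1:Mul1,r2:6,r3:Add2
c13: CDB Add1=-250 | r0:-250,r1:Mul1,r2:6,r3:Add2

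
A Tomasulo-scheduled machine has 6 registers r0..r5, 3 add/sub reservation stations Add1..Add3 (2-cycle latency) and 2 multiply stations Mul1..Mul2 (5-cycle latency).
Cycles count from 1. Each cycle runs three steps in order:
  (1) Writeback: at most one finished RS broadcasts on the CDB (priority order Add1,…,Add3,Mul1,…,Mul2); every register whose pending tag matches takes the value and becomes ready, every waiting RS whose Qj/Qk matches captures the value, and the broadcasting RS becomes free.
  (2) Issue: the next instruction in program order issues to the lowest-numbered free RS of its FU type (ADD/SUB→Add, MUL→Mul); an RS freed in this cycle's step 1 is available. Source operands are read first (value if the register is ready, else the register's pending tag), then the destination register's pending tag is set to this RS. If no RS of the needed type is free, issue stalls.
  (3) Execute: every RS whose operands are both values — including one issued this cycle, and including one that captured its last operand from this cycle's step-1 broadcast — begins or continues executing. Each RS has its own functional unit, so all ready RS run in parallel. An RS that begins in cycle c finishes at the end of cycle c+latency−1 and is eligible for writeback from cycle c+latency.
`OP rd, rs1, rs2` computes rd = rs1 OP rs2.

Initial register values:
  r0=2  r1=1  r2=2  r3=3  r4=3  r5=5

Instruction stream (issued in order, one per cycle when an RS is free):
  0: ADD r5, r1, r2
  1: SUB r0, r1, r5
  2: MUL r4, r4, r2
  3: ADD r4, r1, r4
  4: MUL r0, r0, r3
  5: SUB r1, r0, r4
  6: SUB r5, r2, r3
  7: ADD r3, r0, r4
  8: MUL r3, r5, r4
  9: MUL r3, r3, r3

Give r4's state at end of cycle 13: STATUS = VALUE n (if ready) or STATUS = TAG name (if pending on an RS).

STATUS = VALUE 7

c1: issue ADD r5<-Add1 | r0:2,r1:1,r2:2,r3:3,r4:3,r5:Add1
c2: issue SUB r0<-Add2 | r0:Add2,r1:1,r2:2,r3:3,r4:3,r5:Add1
c3: CDB Add1=3; issue MUL r4<-Mul1 | r0:Add2,r1:1,r2:2,r3:3,r4:Mul1,r5:3
c4: issue ADD r4<-Add1 | r0:Add2,r1:1,r2:2,r3:3,r4:Add1,r5:3
c5: CDB Add2=-2; issue MUL r0<-Mul2 | r0:Mul2,r1:1,r2:2,r3:3,r4:Add1,r5:3
c6: issue SUB r1<-Add2 | r0:Mul2,r1:Add2,r2:2,r3:3,r4:Add1,r5:3
c7: issue SUB r5<-Add3 | r0:Mul2,r1:Add2,r2:2,r3:3,r4:Add1,r5:Add3
c8: CDB Mul1=6; stall | r0:Mul2,r1:Add2,r2:2,r3:3,r4:Add1,r5:Add3
c9: CDB Add3=-1; issue ADD r3<-Add3 | r0:Mul2,r1:Add2,r2:2,r3:Add3,r4:Add1,r5:-1
c10: CDB Add1=7; issue MUL r3<-Mul1 | r0:Mul2,r1:Add2,r2:2,r3:Mul1,r4:7,r5:-1
c11: CDB Mul2=-6; issue MUL r3<-Mul2 | r0:-6,r1:Add2,r2:2,r3:Mul2,r4:7,r5:-1
c12: - | r0:-6,r1:Add2,r2:2,r3:Mul2,r4:7,r5:-1
c13: CDB Add2=-13 | r0:-6,r1:-13,r2:2,r3:Mul2,r4:7,r5:-1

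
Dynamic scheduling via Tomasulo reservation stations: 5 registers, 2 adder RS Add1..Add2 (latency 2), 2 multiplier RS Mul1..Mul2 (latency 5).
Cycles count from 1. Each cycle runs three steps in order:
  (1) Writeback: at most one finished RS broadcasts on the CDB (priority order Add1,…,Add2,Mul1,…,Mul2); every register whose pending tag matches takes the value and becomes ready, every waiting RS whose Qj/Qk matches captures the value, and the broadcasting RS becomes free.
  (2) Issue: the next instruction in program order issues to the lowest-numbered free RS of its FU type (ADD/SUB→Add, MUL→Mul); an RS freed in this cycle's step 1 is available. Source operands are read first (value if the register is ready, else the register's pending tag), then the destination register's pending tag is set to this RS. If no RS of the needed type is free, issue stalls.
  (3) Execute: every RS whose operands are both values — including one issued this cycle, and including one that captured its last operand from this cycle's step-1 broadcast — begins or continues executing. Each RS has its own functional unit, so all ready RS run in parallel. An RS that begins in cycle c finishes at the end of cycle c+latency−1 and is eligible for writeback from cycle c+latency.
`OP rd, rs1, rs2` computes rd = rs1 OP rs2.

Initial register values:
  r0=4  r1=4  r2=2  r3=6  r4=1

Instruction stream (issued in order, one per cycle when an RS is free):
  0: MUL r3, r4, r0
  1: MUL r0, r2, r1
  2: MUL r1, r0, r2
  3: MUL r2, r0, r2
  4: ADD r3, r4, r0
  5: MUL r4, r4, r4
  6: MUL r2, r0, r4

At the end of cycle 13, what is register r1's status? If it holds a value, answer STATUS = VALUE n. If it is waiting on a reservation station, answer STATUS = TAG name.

STATUS = VALUE 16

  c1: issue MUL r3<-Mul1  regs: r0:4,r1:4,r2:2,r3:Mul1,r4:1
  c2: issue MUL r0<-Mul2  regs: r0:Mul2,r1:4,r2:2,r3:Mul1,r4:1
  c3: stall  regs: r0:Mul2,r1:4,r2:2,r3:Mul1,r4:1
  c4: stall  regs: r0:Mul2,r1:4,r2:2,r3:Mul1,r4:1
  c5: stall  regs: r0:Mul2,r1:4,r2:2,r3:Mul1,r4:1
  c6: CDB Mul1=4; issue MUL r1<-Mul1  regs: r0:Mul2,r1:Mul1,r2:2,r3:4,r4:1
  c7: CDB Mul2=8; issue MUL r2<-Mul2  regs: r0:8,r1:Mul1,r2:Mul2,r3:4,r4:1
  c8: issue ADD r3<-Add1  regs: r0:8,r1:Mul1,r2:Mul2,r3:Add1,r4:1
  c9: stall  regs: r0:8,r1:Mul1,r2:Mul2,r3:Add1,r4:1
  c10: CDB Add1=9; stall  regs: r0:8,r1:Mul1,r2:Mul2,r3:9,r4:1
  c11: stall  regs: r0:8,r1:Mul1,r2:Mul2,r3:9,r4:1
  c12: CDB Mul1=16; issue MUL r4<-Mul1  regs: r0:8,r1:16,r2:Mul2,r3:9,r4:Mul1
  c13: CDB Mul2=16; issue MUL r2<-Mul2  regs: r0:8,r1:16,r2:Mul2,r3:9,r4:Mul1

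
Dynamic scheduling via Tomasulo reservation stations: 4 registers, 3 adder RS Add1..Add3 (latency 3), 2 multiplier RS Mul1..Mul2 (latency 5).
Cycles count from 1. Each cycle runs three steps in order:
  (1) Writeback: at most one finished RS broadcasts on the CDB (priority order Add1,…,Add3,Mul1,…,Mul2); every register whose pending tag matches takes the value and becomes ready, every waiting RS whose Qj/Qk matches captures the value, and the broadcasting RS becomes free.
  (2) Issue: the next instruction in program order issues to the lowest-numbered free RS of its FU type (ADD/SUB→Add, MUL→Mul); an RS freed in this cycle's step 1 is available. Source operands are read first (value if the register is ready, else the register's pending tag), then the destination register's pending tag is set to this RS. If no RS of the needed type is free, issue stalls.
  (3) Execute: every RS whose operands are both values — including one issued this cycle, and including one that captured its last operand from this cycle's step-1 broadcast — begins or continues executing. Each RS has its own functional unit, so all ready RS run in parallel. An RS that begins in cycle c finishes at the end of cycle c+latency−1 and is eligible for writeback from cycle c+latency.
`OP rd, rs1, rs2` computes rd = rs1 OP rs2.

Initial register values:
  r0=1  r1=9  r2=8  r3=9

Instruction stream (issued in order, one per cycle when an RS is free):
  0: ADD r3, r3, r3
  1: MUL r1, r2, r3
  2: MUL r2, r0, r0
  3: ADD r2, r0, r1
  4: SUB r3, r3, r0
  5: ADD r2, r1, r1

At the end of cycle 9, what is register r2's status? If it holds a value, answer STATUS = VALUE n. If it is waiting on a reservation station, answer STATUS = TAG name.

c1: issue ADD r3<-Add1 | r0:1,r1:9,r2:8,r3:Add1
c2: issue MUL r1<-Mul1 | r0:1,r1:Mul1,r2:8,r3:Add1
c3: issue MUL r2<-Mul2 | r0:1,r1:Mul1,r2:Mul2,r3:Add1
c4: CDB Add1=18; issue ADD r2<-Add1 | r0:1,r1:Mul1,r2:Add1,r3:18
c5: issue SUB r3<-Add2 | r0:1,r1:Mul1,r2:Add1,r3:Add2
c6: issue ADD r2<-Add3 | r0:1,r1:Mul1,r2:Add3,r3:Add2
c7: - | r0:1,r1:Mul1,r2:Add3,r3:Add2
c8: CDB Add2=17 | r0:1,r1:Mul1,r2:Add3,r3:17
c9: CDB Mul1=144 | r0:1,r1:144,r2:Add3,r3:17

STATUS = TAG Add3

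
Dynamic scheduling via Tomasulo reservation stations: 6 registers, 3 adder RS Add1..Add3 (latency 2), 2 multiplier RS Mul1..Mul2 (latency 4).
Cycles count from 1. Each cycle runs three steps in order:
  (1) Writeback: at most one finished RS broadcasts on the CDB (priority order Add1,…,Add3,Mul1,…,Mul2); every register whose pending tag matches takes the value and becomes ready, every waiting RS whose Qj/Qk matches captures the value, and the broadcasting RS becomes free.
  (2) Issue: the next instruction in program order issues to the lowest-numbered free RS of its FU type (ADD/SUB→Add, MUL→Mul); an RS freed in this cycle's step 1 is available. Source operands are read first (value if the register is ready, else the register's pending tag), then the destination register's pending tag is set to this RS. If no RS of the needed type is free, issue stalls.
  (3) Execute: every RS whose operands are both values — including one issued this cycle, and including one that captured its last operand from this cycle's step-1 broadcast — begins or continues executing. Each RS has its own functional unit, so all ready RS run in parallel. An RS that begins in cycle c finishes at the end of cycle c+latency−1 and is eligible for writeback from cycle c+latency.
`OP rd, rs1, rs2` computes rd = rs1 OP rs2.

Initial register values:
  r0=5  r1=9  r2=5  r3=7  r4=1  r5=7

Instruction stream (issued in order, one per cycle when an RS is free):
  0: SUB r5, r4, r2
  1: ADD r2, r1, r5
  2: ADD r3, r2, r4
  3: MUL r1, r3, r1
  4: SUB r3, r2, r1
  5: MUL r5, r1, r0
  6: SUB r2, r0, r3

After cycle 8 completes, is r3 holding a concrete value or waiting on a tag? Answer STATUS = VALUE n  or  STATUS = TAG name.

STATUS = TAG Add2

cycle 1: issue SUB r5<-Add1 // r0:5,r1:9,r2:5,r3:7,r4:1,r5:Add1
cycle 2: issue ADD r2<-Add2 // r0:5,r1:9,r2:Add2,r3:7,r4:1,r5:Add1
cycle 3: CDB Add1=-4; issue ADD r3<-Add1 // r0:5,r1:9,r2:Add2,r3:Add1,r4:1,r5:-4
cycle 4: issue MUL r1<-Mul1 // r0:5,r1:Mul1,r2:Add2,r3:Add1,r4:1,r5:-4
cycle 5: CDB Add2=5; issue SUB r3<-Add2 // r0:5,r1:Mul1,r2:5,r3:Add2,r4:1,r5:-4
cycle 6: issue MUL r5<-Mul2 // r0:5,r1:Mul1,r2:5,r3:Add2,r4:1,r5:Mul2
cycle 7: CDB Add1=6; issue SUB r2<-Add1 // r0:5,r1:Mul1,r2:Add1,r3:Add2,r4:1,r5:Mul2
cycle 8: - // r0:5,r1:Mul1,r2:Add1,r3:Add2,r4:1,r5:Mul2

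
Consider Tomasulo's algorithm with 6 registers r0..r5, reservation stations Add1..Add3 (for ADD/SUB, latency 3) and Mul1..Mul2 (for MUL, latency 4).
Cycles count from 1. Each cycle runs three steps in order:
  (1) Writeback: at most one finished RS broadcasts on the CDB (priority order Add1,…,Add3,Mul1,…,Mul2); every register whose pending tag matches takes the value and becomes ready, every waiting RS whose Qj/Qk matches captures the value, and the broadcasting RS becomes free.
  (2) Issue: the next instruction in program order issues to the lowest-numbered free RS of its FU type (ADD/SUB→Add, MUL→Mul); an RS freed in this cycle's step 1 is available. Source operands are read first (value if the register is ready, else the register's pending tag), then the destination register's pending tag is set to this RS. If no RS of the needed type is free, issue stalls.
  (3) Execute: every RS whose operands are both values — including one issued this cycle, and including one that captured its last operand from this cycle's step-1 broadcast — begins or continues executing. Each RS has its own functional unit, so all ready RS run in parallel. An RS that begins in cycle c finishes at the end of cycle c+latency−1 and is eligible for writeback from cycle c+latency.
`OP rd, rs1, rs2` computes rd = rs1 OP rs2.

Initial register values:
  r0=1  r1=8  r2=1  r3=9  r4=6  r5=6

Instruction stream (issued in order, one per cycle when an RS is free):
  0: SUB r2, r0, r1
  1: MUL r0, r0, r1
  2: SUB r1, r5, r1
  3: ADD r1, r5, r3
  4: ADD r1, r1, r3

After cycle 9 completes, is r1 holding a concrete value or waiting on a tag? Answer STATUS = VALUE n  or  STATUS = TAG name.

c1: issue SUB r2<-Add1 | r0:1,r1:8,r2:Add1,r3:9,r4:6,r5:6
c2: issue MUL r0<-Mul1 | r0:Mul1,r1:8,r2:Add1,r3:9,r4:6,r5:6
c3: issue SUB r1<-Add2 | r0:Mul1,r1:Add2,r2:Add1,r3:9,r4:6,r5:6
c4: CDB Add1=-7; issue ADD r1<-Add1 | r0:Mul1,r1:Add1,r2:-7,r3:9,r4:6,r5:6
c5: issue ADD r1<-Add3 | r0:Mul1,r1:Add3,r2:-7,r3:9,r4:6,r5:6
c6: CDB Add2=-2 | r0:Mul1,r1:Add3,r2:-7,r3:9,r4:6,r5:6
c7: CDB Add1=15 | r0:Mul1,r1:Add3,r2:-7,r3:9,r4:6,r5:6
c8: CDB Mul1=8 | r0:8,r1:Add3,r2:-7,r3:9,r4:6,r5:6
c9: - | r0:8,r1:Add3,r2:-7,r3:9,r4:6,r5:6

STATUS = TAG Add3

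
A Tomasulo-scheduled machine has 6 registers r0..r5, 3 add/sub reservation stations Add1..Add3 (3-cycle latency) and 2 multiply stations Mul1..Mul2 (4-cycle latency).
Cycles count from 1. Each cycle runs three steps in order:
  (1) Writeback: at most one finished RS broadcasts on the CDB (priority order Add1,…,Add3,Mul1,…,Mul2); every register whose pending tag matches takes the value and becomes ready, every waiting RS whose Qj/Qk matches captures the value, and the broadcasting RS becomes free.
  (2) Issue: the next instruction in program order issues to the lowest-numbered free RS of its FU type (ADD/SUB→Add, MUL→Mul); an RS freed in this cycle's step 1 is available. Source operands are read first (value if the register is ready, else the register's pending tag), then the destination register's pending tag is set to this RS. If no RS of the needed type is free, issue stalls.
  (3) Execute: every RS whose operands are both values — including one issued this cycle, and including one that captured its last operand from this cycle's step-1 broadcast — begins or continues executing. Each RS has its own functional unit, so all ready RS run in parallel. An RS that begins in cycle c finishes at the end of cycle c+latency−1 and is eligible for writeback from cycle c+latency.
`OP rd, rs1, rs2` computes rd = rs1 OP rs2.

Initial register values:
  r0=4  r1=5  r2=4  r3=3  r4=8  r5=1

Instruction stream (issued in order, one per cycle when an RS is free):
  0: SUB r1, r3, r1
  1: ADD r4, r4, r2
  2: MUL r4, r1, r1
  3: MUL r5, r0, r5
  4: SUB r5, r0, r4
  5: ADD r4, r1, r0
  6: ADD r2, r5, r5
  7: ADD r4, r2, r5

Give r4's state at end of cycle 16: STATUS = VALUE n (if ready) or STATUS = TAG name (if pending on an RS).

STATUS = TAG Add2

  c1: issue SUB r1<-Add1  regs: r0:4,r1:Add1,r2:4,r3:3,r4:8,r5:1
  c2: issue ADD r4<-Add2  regs: r0:4,r1:Add1,r2:4,r3:3,r4:Add2,r5:1
  c3: issue MUL r4<-Mul1  regs: r0:4,r1:Add1,r2:4,r3:3,r4:Mul1,r5:1
  c4: CDB Add1=-2; issue MUL r5<-Mul2  regs: r0:4,r1:-2,r2:4,r3:3,r4:Mul1,r5:Mul2
  c5: CDB Add2=12; issue SUB r5<-Add1  regs: r0:4,r1:-2,r2:4,r3:3,r4:Mul1,r5:Add1
  c6: issue ADD r4<-Add2  regs: r0:4,r1:-2,r2:4,r3:3,r4:Add2,r5:Add1
  c7: issue ADD r2<-Add3  regs: r0:4,r1:-2,r2:Add3,r3:3,r4:Add2,r5:Add1
  c8: CDB Mul1=4; stall  regs: r0:4,r1:-2,r2:Add3,r3:3,r4:Add2,r5:Add1
  c9: CDB Add2=2; issue ADD r4<-Add2  regs: r0:4,r1:-2,r2:Add3,r3:3,r4:Add2,r5:Add1
  c10: CDB Mul2=4  regs: r0:4,r1:-2,r2:Add3,r3:3,r4:Add2,r5:Add1
  c11: CDB Add1=0  regs: r0:4,r1:-2,r2:Add3,r3:3,r4:Add2,r5:0
  c12: -  regs: r0:4,r1:-2,r2:Add3,r3:3,r4:Add2,r5:0
  c13: -  regs: r0:4,r1:-2,r2:Add3,r3:3,r4:Add2,r5:0
  c14: CDB Add3=0  regs: r0:4,r1:-2,r2:0,r3:3,r4:Add2,r5:0
  c15: -  regs: r0:4,r1:-2,r2:0,r3:3,r4:Add2,r5:0
  c16: -  regs: r0:4,r1:-2,r2:0,r3:3,r4:Add2,r5:0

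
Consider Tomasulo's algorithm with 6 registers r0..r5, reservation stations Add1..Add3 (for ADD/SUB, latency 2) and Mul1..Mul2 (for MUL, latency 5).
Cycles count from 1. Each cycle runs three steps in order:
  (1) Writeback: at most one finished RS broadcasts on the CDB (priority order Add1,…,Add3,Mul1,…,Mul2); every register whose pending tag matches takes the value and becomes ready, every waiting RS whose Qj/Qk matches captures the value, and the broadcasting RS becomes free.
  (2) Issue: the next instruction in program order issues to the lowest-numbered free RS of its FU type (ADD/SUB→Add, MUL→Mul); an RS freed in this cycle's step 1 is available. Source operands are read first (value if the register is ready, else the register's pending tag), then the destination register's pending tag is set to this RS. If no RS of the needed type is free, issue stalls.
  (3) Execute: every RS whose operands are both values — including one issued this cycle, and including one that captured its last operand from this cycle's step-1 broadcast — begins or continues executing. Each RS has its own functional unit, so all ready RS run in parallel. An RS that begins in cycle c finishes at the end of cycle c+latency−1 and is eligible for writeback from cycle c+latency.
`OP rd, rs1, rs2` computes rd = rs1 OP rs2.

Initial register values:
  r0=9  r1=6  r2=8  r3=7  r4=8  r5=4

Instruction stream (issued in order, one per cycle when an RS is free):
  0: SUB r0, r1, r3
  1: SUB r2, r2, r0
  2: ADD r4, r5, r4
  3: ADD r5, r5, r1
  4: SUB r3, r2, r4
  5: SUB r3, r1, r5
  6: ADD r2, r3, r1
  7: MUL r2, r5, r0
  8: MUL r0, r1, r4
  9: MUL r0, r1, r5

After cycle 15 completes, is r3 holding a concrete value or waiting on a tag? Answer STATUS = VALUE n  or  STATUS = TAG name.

  c1: issue SUB r0<-Add1  regs: r0:Add1,r1:6,r2:8,r3:7,r4:8,r5:4
  c2: issue SUB r2<-Add2  regs: r0:Add1,r1:6,r2:Add2,r3:7,r4:8,r5:4
  c3: CDB Add1=-1; issue ADD r4<-Add1  regs: r0:-1,r1:6,r2:Add2,r3:7,r4:Add1,r5:4
  c4: issue ADD r5<-Add3  regs: r0:-1,r1:6,r2:Add2,r3:7,r4:Add1,r5:Add3
  c5: CDB Add1=12; issue SUB r3<-Add1  regs: r0:-1,r1:6,r2:Add2,r3:Add1,r4:12,r5:Add3
  c6: CDB Add2=9; issue SUB r3<-Add2  regs: r0:-1,r1:6,r2:9,r3:Add2,r4:12,r5:Add3
  c7: CDB Add3=10; issue ADD r2<-Add3  regs: r0:-1,r1:6,r2:Add3,r3:Add2,r4:12,r5:10
  c8: CDB Add1=-3; issue MUL r2<-Mul1  regs: r0:-1,r1:6,r2:Mul1,r3:Add2,r4:12,r5:10
  c9: CDB Add2=-4; issue MUL r0<-Mul2  regs: r0:Mul2,r1:6,r2:Mul1,r3:-4,r4:12,r5:10
  c10: stall  regs: r0:Mul2,r1:6,r2:Mul1,r3:-4,r4:12,r5:10
  c11: CDB Add3=2; stall  regs: r0:Mul2,r1:6,r2:Mul1,r3:-4,r4:12,r5:10
  c12: stall  regs: r0:Mul2,r1:6,r2:Mul1,r3:-4,r4:12,r5:10
  c13: CDB Mul1=-10; issue MUL r0<-Mul1  regs: r0:Mul1,r1:6,r2:-10,r3:-4,r4:12,r5:10
  c14: CDB Mul2=72  regs: r0:Mul1,r1:6,r2:-10,r3:-4,r4:12,r5:10
  c15: -  regs: r0:Mul1,r1:6,r2:-10,r3:-4,r4:12,r5:10

STATUS = VALUE -4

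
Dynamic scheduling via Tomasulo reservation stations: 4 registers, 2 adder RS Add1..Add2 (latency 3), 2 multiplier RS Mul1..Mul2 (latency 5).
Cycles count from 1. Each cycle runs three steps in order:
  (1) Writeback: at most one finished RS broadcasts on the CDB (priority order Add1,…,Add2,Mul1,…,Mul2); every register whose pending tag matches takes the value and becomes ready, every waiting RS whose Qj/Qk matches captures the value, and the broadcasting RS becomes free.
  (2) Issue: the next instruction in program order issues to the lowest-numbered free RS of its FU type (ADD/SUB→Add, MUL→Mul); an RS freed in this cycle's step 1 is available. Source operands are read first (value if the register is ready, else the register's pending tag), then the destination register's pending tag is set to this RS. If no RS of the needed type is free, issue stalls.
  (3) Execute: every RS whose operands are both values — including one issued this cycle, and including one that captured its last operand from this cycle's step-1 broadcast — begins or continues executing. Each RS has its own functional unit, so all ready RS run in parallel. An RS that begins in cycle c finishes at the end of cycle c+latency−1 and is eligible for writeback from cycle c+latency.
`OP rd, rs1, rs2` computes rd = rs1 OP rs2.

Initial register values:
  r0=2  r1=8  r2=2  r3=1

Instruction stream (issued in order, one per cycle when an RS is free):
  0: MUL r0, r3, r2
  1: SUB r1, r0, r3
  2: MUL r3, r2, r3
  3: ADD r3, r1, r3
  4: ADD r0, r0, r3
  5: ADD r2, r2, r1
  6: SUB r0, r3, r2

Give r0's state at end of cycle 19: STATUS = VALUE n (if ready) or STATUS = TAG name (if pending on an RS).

STATUS = VALUE 0

cycle 1: issue MUL r0<-Mul1 // r0:Mul1,r1:8,r2:2,r3:1
cycle 2: issue SUB r1<-Add1 // r0:Mul1,r1:Add1,r2:2,r3:1
cycle 3: issue MUL r3<-Mul2 // r0:Mul1,r1:Add1,r2:2,r3:Mul2
cycle 4: issue ADD r3<-Add2 // r0:Mul1,r1:Add1,r2:2,r3:Add2
cycle 5: stall // r0:Mul1,r1:Add1,r2:2,r3:Add2
cycle 6: CDB Mul1=2; stall // r0:2,r1:Add1,r2:2,r3:Add2
cycle 7: stall // r0:2,r1:Add1,r2:2,r3:Add2
cycle 8: CDB Mul2=2; stall // r0:2,r1:Add1,r2:2,r3:Add2
cycle 9: CDB Add1=1; issue ADD r0<-Add1 // r0:Add1,r1:1,r2:2,r3:Add2
cycle 10: stall // r0:Add1,r1:1,r2:2,r3:Add2
cycle 11: stall // r0:Add1,r1:1,r2:2,r3:Add2
cycle 12: CDB Add2=3; issue ADD r2<-Add2 // r0:Add1,r1:1,r2:Add2,r3:3
cycle 13: stall // r0:Add1,r1:1,r2:Add2,r3:3
cycle 14: stall // r0:Add1,r1:1,r2:Add2,r3:3
cycle 15: CDB Add1=5; issue SUB r0<-Add1 // r0:Add1,r1:1,r2:Add2,r3:3
cycle 16: CDB Add2=3 // r0:Add1,r1:1,r2:3,r3:3
cycle 17: - // r0:Add1,r1:1,r2:3,r3:3
cycle 18: - // r0:Add1,r1:1,r2:3,r3:3
cycle 19: CDB Add1=0 // r0:0,r1:1,r2:3,r3:3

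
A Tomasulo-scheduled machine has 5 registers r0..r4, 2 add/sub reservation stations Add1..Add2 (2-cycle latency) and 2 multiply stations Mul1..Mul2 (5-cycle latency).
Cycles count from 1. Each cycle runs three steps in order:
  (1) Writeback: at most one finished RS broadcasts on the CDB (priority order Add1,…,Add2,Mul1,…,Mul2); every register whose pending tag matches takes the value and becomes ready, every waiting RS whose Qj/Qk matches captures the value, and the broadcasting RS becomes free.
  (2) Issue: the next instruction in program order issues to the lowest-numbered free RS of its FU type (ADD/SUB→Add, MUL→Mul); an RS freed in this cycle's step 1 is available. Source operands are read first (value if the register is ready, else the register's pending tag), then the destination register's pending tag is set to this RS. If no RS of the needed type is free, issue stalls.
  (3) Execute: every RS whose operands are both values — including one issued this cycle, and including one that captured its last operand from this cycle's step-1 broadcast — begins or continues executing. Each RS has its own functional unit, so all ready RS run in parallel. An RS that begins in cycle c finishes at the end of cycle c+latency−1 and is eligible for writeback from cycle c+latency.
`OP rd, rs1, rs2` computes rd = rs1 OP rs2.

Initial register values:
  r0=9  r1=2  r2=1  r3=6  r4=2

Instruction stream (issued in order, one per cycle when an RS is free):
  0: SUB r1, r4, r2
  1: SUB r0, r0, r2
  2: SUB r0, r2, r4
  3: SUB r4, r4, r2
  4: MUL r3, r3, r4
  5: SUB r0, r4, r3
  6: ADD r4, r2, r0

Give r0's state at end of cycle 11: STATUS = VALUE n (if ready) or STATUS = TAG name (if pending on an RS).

STATUS = TAG Add1

c1: issue SUB r1<-Add1 | r0:9,r1:Add1,r2:1,r3:6,r4:2
c2: issue SUB r0<-Add2 | r0:Add2,r1:Add1,r2:1,r3:6,r4:2
c3: CDB Add1=1; issue SUB r0<-Add1 | r0:Add1,r1:1,r2:1,r3:6,r4:2
c4: CDB Add2=8; issue SUB r4<-Add2 | r0:Add1,r1:1,r2:1,r3:6,r4:Add2
c5: CDB Add1=-1; issue MUL r3<-Mul1 | r0:-1,r1:1,r2:1,r3:Mul1,r4:Add2
c6: CDB Add2=1; issue SUB r0<-Add1 | r0:Add1,r1:1,r2:1,r3:Mul1,r4:1
c7: issue ADD r4<-Add2 | r0:Add1,r1:1,r2:1,r3:Mul1,r4:Add2
c8: - | r0:Add1,r1:1,r2:1,r3:Mul1,r4:Add2
c9: - | r0:Add1,r1:1,r2:1,r3:Mul1,r4:Add2
c10: - | r0:Add1,r1:1,r2:1,r3:Mul1,r4:Add2
c11: CDB Mul1=6 | r0:Add1,r1:1,r2:1,r3:6,r4:Add2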